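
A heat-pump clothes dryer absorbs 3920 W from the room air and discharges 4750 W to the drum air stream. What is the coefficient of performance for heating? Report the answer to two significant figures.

5.7

The first law gives Q̇_H = Q̇_C + Ẇ, so the three rates are Q̇_C = 3920, Q̇_H = 4750, Ẇ = 830.0 W.
COP_HP = Q̇_H/Ẇ = 4750/830.0 = 5.723.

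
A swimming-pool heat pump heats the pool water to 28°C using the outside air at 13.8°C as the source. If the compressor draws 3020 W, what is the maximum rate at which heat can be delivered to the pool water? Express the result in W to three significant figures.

64000 W

In absolute terms T_C = 286.95 K and T_H = 301.15 K, so ΔT = 14.20 K.
COP_Carnot = T_H/ΔT = 301.15/14.20 = 21.21.
Q̇_max = COP_Carnot × Ẇ = 21.21 × 3020 W = 64050 W.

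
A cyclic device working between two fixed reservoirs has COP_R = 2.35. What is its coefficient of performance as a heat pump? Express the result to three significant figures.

3.35

The first law on one cycle gives Q_H = Q_C + W, so Q_H/W = Q_C/W + 1.
COP_HP = COP_R + 1 = 2.35 + 1 = 3.35.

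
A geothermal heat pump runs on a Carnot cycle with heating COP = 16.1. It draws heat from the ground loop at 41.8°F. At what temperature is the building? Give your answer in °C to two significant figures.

24 °C

COP_HP = T_H/(T_H − T_C) rearranges to T_H = COP·T_C/(COP − 1).
With T_C = 278.59 K, T_H = 16.1 × 278.59/15.10 = 297.04 K.
Converting, 297.04 K = 23.89°C.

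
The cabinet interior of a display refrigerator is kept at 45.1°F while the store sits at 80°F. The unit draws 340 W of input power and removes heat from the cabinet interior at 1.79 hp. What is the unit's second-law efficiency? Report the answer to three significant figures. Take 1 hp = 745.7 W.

0.271

Converting, Q̇_C = 1.790 hp = 1335 W, so COP_actual = Q̇_C/Ẇ = 1335/340.0 = 3.926.
In absolute terms T_C = 280.43 K and T_H = 299.82 K, so ΔT = 19.39 K.
COP_Carnot = T_C/ΔT = 280.43/19.39 = 14.46.
η_II = COP_actual/COP_Carnot = 3.926/14.46 = 0.2714.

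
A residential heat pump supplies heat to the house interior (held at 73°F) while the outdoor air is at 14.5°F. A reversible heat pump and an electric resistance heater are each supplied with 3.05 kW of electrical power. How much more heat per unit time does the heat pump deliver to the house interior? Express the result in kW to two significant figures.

In absolute terms T_C = 263.43 K and T_H = 295.93 K, so ΔT = 32.50 K.
COP_Carnot = T_H/ΔT = 295.93/32.50 = 9.105.
The heat pump delivers Q̇_H = COP × Ẇ = 27.77 kW; the resistance heater delivers Ẇ = 3.050 kW.
Extra = (COP − 1)·Ẇ = 24.72 kW.

25 kW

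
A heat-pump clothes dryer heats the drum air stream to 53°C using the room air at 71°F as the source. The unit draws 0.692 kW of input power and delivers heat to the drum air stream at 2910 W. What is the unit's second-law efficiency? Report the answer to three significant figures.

0.404

Converting, Q̇_H = 2910 W = 2.910 kW, so COP_actual = Q̇_H/Ẇ = 2.910/0.6920 = 4.205.
In absolute terms T_C = 294.82 K and T_H = 326.15 K, so ΔT = 31.33 K.
COP_Carnot = T_H/ΔT = 326.15/31.33 = 10.41.
η_II = COP_actual/COP_Carnot = 4.205/10.41 = 0.4040.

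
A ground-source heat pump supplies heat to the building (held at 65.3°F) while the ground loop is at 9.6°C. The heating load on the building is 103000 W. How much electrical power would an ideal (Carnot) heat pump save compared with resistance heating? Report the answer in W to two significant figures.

In absolute terms T_C = 282.75 K and T_H = 291.65 K, so ΔT = 8.900 K.
COP_Carnot = T_H/ΔT = 291.65/8.900 = 32.77.
Resistance heating needs Ẇ_res = Q̇_H = 103000 W; the reversible heat pump needs only Ẇ_hp = Q̇_H/COP = 3143 W.
Saving = 103000 − 3143 = 99860 W.

100000 W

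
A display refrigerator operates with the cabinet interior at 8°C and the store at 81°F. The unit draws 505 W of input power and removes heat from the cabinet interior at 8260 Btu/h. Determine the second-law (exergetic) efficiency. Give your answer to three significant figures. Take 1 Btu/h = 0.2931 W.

0.328

Converting, Q̇_C = 8260 Btu/h = 2421 W, so COP_actual = Q̇_C/Ẇ = 2421/505.0 = 4.794.
In absolute terms T_C = 281.15 K and T_H = 300.37 K, so ΔT = 19.22 K.
COP_Carnot = T_C/ΔT = 281.15/19.22 = 14.63.
η_II = COP_actual/COP_Carnot = 4.794/14.63 = 0.3278.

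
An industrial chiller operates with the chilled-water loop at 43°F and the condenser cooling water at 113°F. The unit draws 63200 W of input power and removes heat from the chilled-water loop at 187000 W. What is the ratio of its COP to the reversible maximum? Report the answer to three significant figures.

0.412

COP_actual = Q̇_C/Ẇ = 187000/63200 = 2.959.
In absolute terms T_C = 279.26 K and T_H = 318.15 K, so ΔT = 38.89 K.
COP_Carnot = T_C/ΔT = 279.26/38.89 = 7.181.
η_II = COP_actual/COP_Carnot = 2.959/7.181 = 0.4120.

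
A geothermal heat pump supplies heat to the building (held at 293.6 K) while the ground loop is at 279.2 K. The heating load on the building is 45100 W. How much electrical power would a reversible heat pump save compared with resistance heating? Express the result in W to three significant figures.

42900 W

The reservoir spacing is ΔT = 293.6 − 279.2 = 14.40 K.
COP_Carnot = T_H/ΔT = 293.60/14.40 = 20.39.
Resistance heating needs Ẇ_res = Q̇_H = 45100 W; the reversible heat pump needs only Ẇ_hp = Q̇_H/COP = 2212 W.
Saving = 45100 − 2212 = 42890 W.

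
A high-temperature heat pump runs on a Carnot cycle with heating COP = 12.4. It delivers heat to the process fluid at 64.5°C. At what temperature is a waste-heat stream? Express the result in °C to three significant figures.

COP_HP = T_H/(T_H − T_C) gives T_H − T_C = T_H/COP.
With T_H = 337.65 K, T_C = 337.65 × (1 − 1/12.4) = 310.42 K.
Converting, 310.42 K = 37.27°C.

37.3 °C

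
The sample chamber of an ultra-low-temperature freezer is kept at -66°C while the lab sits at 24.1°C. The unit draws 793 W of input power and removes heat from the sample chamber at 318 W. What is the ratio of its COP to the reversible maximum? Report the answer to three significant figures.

0.174

COP_actual = Q̇_C/Ẇ = 318.0/793.0 = 0.4010.
In absolute terms T_C = 207.15 K and T_H = 297.25 K, so ΔT = 90.10 K.
COP_Carnot = T_C/ΔT = 207.15/90.10 = 2.299.
η_II = COP_actual/COP_Carnot = 0.4010/2.299 = 0.1744.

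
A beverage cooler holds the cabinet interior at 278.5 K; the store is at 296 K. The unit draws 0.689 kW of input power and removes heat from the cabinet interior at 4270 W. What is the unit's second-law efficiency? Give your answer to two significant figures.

Converting, Q̇_C = 4270 W = 4.270 kW, so COP_actual = Q̇_C/Ẇ = 4.270/0.6890 = 6.197.
The reservoir spacing is ΔT = 296 − 278.5 = 17.50 K.
COP_Carnot = T_C/ΔT = 278.50/17.50 = 15.91.
η_II = COP_actual/COP_Carnot = 6.197/15.91 = 0.3894.

0.39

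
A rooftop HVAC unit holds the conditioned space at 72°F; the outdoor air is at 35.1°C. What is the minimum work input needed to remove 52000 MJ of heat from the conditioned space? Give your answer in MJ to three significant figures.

2270 MJ

In absolute terms T_C = 295.37 K and T_H = 308.25 K, so ΔT = 12.88 K.
The reversible limit is COP_R = T_C/ΔT = 22.94, so W_min = Q_C/COP = Q_C·ΔT/T_C.
W_min = 52000 × 12.88/295.37 = 2267 MJ.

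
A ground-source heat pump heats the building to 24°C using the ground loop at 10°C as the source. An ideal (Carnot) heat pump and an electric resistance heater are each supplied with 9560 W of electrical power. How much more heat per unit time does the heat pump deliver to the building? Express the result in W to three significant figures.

In absolute terms T_C = 283.15 K and T_H = 297.15 K, so ΔT = 14.00 K.
COP_Carnot = T_H/ΔT = 297.15/14.00 = 21.23.
The heat pump delivers Q̇_H = COP × Ẇ = 202900 W; the resistance heater delivers Ẇ = 9560 W.
Extra = (COP − 1)·Ẇ = 193400 W.

193000 W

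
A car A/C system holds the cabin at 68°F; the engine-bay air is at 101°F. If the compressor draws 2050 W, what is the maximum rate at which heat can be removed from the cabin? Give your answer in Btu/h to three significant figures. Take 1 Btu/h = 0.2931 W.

112000 Btu/h

In absolute terms T_C = 293.15 K and T_H = 311.48 K, so ΔT = 18.33 K.
COP_Carnot = T_C/ΔT = 293.15/18.33 = 15.99.
Q̇_max = COP_Carnot × Ẇ = 15.99 × 2050 W = 32780 W = 111800 Btu/h.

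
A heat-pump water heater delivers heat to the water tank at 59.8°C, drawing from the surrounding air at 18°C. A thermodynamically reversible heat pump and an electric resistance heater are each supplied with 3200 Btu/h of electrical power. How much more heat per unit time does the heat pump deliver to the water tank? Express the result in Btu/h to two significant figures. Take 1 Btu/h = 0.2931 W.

22000 Btu/h

In absolute terms T_C = 291.15 K and T_H = 332.95 K, so ΔT = 41.80 K.
COP_Carnot = T_H/ΔT = 332.95/41.80 = 7.965.
The heat pump delivers Q̇_H = COP × Ẇ = 25490 Btu/h; the resistance heater delivers Ẇ = 3200 Btu/h.
Extra = (COP − 1)·Ẇ = 22290 Btu/h.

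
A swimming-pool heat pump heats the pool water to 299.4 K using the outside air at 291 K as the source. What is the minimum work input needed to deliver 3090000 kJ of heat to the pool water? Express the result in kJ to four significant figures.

86690 kJ

The reservoir spacing is ΔT = 299.4 − 291 = 8.400 K.
The reversible limit is COP_HP = T_H/ΔT = 35.64, so W_min = Q_H/COP = Q_H·ΔT/T_H.
W_min = 3090000 × 8.400/299.40 = 86690 kJ.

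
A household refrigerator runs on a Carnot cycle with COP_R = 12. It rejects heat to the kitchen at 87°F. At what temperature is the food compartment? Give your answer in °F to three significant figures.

For a Carnot refrigerator COP_R = T_C/(T_H − T_C), so T_C = COP·T_H/(1 + COP).
With T_H = 303.71 K, T_C = 12 × 303.71/13.00 = 280.34 K.
Converting, 280.34 K = 44.95°F.

44.9 °F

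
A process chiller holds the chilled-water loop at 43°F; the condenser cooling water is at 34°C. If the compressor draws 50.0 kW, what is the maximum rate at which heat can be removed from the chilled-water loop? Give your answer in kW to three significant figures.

In absolute terms T_C = 279.26 K and T_H = 307.15 K, so ΔT = 27.89 K.
COP_Carnot = T_C/ΔT = 279.26/27.89 = 10.01.
Q̇_max = COP_Carnot × Ẇ = 10.01 × 50.00 kW = 500.7 kW.

501 kW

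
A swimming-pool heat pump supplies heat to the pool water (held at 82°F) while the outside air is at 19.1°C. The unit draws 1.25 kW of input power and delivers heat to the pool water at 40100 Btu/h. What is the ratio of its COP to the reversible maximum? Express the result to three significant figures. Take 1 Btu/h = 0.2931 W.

0.271

Converting, Q̇_H = 40100 Btu/h = 11.75 kW, so COP_actual = Q̇_H/Ẇ = 11.75/1.250 = 9.403.
In absolute terms T_C = 292.25 K and T_H = 300.93 K, so ΔT = 8.678 K.
COP_Carnot = T_H/ΔT = 300.93/8.678 = 34.68.
η_II = COP_actual/COP_Carnot = 9.403/34.68 = 0.2711.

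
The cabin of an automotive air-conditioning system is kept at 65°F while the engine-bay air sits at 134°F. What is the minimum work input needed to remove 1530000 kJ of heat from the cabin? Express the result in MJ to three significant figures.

In absolute terms T_C = 291.48 K and T_H = 329.82 K, so ΔT = 38.33 K.
The reversible limit is COP_R = T_C/ΔT = 7.604, so W_min = Q_C/COP = Q_C·ΔT/T_C.
W_min = 1530000 × 38.33/291.48 = 201200 kJ = 201.2 MJ.

201 MJ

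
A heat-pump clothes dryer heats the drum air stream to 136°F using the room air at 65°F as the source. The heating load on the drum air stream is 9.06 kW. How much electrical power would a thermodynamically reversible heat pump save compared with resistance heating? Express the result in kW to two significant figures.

8.0 kW

In absolute terms T_C = 291.48 K and T_H = 330.93 K, so ΔT = 39.44 K.
COP_Carnot = T_H/ΔT = 330.93/39.44 = 8.390.
Resistance heating needs Ẇ_res = Q̇_H = 9.060 kW; the reversible heat pump needs only Ẇ_hp = Q̇_H/COP = 1.080 kW.
Saving = 9.060 − 1.080 = 7.980 kW.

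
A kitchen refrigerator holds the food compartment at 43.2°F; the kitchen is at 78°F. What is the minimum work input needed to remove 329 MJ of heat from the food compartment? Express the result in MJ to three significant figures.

In absolute terms T_C = 279.37 K and T_H = 298.71 K, so ΔT = 19.33 K.
The reversible limit is COP_R = T_C/ΔT = 14.45, so W_min = Q_C/COP = Q_C·ΔT/T_C.
W_min = 329.0 × 19.33/279.37 = 22.77 MJ.

22.8 MJ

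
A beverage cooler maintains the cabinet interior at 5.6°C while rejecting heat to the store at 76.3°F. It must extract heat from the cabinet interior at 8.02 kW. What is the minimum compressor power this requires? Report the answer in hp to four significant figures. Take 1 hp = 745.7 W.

In absolute terms T_C = 278.75 K and T_H = 297.76 K, so ΔT = 19.01 K.
COP_Carnot = T_C/ΔT = 278.75/19.01 = 14.66.
Ẇ_min = Q̇/COP_Carnot = 8.020/14.66 = 0.5470 kW = 0.7335 hp.

0.7335 hp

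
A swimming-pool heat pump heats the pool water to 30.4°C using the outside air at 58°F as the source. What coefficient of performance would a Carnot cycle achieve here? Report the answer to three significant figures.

In absolute terms T_C = 287.59 K and T_H = 303.55 K, so ΔT = 15.96 K.
For a reversible cycle, COP_Carnot = T_H/ΔT = 303.55/15.96 = 19.02.

19.0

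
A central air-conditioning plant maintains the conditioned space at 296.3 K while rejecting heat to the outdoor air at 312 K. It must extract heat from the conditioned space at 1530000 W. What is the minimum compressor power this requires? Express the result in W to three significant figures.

81100 W

The reservoir spacing is ΔT = 312 − 296.3 = 15.70 K.
COP_Carnot = T_C/ΔT = 296.30/15.70 = 18.87.
Ẇ_min = Q̇/COP_Carnot = 1530000/18.87 = 81070 W.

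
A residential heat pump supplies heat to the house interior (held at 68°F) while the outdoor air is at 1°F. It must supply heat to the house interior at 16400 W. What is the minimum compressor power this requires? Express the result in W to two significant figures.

In absolute terms T_C = 255.93 K and T_H = 293.15 K, so ΔT = 37.22 K.
COP_Carnot = T_H/ΔT = 293.15/37.22 = 7.876.
Ẇ_min = Q̇/COP_Carnot = 16400/7.876 = 2082 W.

2100 W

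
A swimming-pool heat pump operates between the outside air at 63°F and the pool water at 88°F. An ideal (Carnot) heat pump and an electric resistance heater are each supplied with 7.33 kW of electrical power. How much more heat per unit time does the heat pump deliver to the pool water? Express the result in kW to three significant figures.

In absolute terms T_C = 290.37 K and T_H = 304.26 K, so ΔT = 13.89 K.
COP_Carnot = T_H/ΔT = 304.26/13.89 = 21.91.
The heat pump delivers Q̇_H = COP × Ẇ = 160.6 kW; the resistance heater delivers Ẇ = 7.330 kW.
Extra = (COP − 1)·Ẇ = 153.2 kW.

153 kW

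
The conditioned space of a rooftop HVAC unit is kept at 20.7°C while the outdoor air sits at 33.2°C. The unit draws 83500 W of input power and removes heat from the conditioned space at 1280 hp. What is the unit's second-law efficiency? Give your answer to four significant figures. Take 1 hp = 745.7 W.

Converting, Q̇_C = 1280 hp = 954500 W, so COP_actual = Q̇_C/Ẇ = 954500/83500 = 11.43.
In absolute terms T_C = 293.85 K and T_H = 306.35 K, so ΔT = 12.50 K.
COP_Carnot = T_C/ΔT = 293.85/12.50 = 23.51.
η_II = COP_actual/COP_Carnot = 11.43/23.51 = 0.4863.

0.4863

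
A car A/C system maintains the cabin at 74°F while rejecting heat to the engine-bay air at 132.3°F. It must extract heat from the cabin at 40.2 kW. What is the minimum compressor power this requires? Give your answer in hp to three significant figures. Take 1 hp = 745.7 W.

5.89 hp

In absolute terms T_C = 296.48 K and T_H = 328.87 K, so ΔT = 32.39 K.
COP_Carnot = T_C/ΔT = 296.48/32.39 = 9.154.
Ẇ_min = Q̇/COP_Carnot = 40.20/9.154 = 4.392 kW = 5.889 hp.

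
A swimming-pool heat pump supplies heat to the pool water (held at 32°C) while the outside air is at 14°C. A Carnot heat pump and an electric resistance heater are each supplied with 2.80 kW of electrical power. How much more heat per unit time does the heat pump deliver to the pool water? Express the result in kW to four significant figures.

44.67 kW

In absolute terms T_C = 287.15 K and T_H = 305.15 K, so ΔT = 18.00 K.
COP_Carnot = T_H/ΔT = 305.15/18.00 = 16.95.
The heat pump delivers Q̇_H = COP × Ẇ = 47.47 kW; the resistance heater delivers Ẇ = 2.800 kW.
Extra = (COP − 1)·Ẇ = 44.67 kW.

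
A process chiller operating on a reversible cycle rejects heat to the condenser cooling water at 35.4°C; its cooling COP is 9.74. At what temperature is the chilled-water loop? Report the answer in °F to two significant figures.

44 °F

For a Carnot refrigerator COP_R = T_C/(T_H − T_C), so T_C = COP·T_H/(1 + COP).
With T_H = 308.55 K, T_C = 9.74 × 308.55/10.74 = 279.82 K.
Converting, 279.82 K = 44.01°F.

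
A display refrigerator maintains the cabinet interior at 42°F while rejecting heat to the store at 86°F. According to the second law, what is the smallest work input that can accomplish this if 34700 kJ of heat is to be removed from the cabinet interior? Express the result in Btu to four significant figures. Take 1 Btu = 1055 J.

In absolute terms T_C = 278.71 K and T_H = 303.15 K, so ΔT = 24.44 K.
The reversible limit is COP_R = T_C/ΔT = 11.40, so W_min = Q_C/COP = Q_C·ΔT/T_C.
W_min = 34700 × 24.44/278.71 = 3043 kJ = 2885 Btu.

2885 Btu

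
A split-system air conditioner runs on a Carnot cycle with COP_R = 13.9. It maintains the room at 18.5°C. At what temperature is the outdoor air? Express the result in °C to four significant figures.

COP_R = T_C/(T_H − T_C) gives T_H − T_C = T_C/COP.
With T_C = 291.65 K, T_H = 291.65 × (1 + 1/13.9) = 312.63 K.
Converting, 312.63 K = 39.48°C.

39.48 °C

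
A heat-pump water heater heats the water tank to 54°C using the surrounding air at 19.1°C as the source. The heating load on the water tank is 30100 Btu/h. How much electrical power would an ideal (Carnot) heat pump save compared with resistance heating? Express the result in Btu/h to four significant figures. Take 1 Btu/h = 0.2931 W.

In absolute terms T_C = 292.25 K and T_H = 327.15 K, so ΔT = 34.90 K.
COP_Carnot = T_H/ΔT = 327.15/34.90 = 9.374.
Resistance heating needs Ẇ_res = Q̇_H = 30100 Btu/h; the reversible heat pump needs only Ẇ_hp = Q̇_H/COP = 3211 Btu/h.
Saving = 30100 − 3211 = 26890 Btu/h.

26890 Btu/h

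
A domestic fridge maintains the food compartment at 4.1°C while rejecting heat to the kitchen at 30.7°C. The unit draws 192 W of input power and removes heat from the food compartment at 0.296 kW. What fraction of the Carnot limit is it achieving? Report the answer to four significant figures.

0.1479

Converting, Q̇_C = 0.2960 kW = 296.0 W, so COP_actual = Q̇_C/Ẇ = 296.0/192.0 = 1.542.
In absolute terms T_C = 277.25 K and T_H = 303.85 K, so ΔT = 26.60 K.
COP_Carnot = T_C/ΔT = 277.25/26.60 = 10.42.
η_II = COP_actual/COP_Carnot = 1.542/10.42 = 0.1479.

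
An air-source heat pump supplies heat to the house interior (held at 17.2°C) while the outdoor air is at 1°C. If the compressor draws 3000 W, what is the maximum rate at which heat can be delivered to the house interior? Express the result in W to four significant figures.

53770 W

In absolute terms T_C = 274.15 K and T_H = 290.35 K, so ΔT = 16.20 K.
COP_Carnot = T_H/ΔT = 290.35/16.20 = 17.92.
Q̇_max = COP_Carnot × Ẇ = 17.92 × 3000 W = 53770 W.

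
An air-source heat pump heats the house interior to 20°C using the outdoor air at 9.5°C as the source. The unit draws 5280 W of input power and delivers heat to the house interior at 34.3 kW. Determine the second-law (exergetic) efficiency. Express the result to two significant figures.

0.23

Converting, Q̇_H = 34.30 kW = 34300 W, so COP_actual = Q̇_H/Ẇ = 34300/5280 = 6.496.
In absolute terms T_C = 282.65 K and T_H = 293.15 K, so ΔT = 10.50 K.
COP_Carnot = T_H/ΔT = 293.15/10.50 = 27.92.
η_II = COP_actual/COP_Carnot = 6.496/27.92 = 0.2327.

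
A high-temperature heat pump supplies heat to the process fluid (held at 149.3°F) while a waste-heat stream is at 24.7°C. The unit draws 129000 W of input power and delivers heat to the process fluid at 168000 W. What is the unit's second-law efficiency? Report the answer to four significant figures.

0.1558

COP_actual = Q̇_H/Ẇ = 168000/129000 = 1.302.
In absolute terms T_C = 297.85 K and T_H = 338.32 K, so ΔT = 40.47 K.
COP_Carnot = T_H/ΔT = 338.32/40.47 = 8.360.
η_II = COP_actual/COP_Carnot = 1.302/8.360 = 0.1558.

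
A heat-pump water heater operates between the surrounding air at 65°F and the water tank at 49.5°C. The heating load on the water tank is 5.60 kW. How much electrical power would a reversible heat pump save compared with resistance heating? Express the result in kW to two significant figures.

5.1 kW

In absolute terms T_C = 291.48 K and T_H = 322.65 K, so ΔT = 31.17 K.
COP_Carnot = T_H/ΔT = 322.65/31.17 = 10.35.
Resistance heating needs Ẇ_res = Q̇_H = 5.600 kW; the reversible heat pump needs only Ẇ_hp = Q̇_H/COP = 0.5409 kW.
Saving = 5.600 − 0.5409 = 5.059 kW.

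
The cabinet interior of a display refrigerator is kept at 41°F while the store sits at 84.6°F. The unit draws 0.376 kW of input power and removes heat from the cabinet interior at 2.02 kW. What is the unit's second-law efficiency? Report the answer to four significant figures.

0.4678

COP_actual = Q̇_C/Ẇ = 2.020/0.3760 = 5.372.
In absolute terms T_C = 278.15 K and T_H = 302.37 K, so ΔT = 24.22 K.
COP_Carnot = T_C/ΔT = 278.15/24.22 = 11.48.
η_II = COP_actual/COP_Carnot = 5.372/11.48 = 0.4678.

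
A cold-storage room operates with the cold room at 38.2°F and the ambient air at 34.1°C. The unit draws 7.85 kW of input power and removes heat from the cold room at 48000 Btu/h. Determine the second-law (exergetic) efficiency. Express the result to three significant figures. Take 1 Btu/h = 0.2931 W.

Converting, Q̇_C = 48000 Btu/h = 14.07 kW, so COP_actual = Q̇_C/Ẇ = 14.07/7.850 = 1.792.
In absolute terms T_C = 276.59 K and T_H = 307.25 K, so ΔT = 30.66 K.
COP_Carnot = T_C/ΔT = 276.59/30.66 = 9.023.
η_II = COP_actual/COP_Carnot = 1.792/9.023 = 0.1986.

0.199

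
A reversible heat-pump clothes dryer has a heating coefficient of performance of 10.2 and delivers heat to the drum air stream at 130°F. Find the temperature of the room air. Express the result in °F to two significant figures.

72 °F

COP_HP = T_H/(T_H − T_C) gives T_H − T_C = T_H/COP.
With T_H = 327.59 K, T_C = 327.59 × (1 − 1/10.2) = 295.48 K.
Converting, 295.48 K = 72.19°F.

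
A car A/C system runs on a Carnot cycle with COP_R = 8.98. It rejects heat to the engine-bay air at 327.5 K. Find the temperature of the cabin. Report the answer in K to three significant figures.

295 K

For a Carnot refrigerator COP_R = T_C/(T_H − T_C), so T_C = COP·T_H/(1 + COP).
With T_H = 327.50 K, T_C = 8.98 × 327.50/9.980 = 294.68 K.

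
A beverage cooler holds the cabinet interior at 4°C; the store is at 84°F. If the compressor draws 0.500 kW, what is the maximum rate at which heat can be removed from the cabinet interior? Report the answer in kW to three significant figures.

5.57 kW

In absolute terms T_C = 277.15 K and T_H = 302.04 K, so ΔT = 24.89 K.
COP_Carnot = T_C/ΔT = 277.15/24.89 = 11.14.
Q̇_max = COP_Carnot × Ẇ = 11.14 × 0.5000 kW = 5.568 kW.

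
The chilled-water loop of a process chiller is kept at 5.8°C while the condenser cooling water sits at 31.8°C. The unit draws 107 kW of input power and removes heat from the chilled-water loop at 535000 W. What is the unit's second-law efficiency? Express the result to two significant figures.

Converting, Q̇_C = 535000 W = 535.0 kW, so COP_actual = Q̇_C/Ẇ = 535.0/107.0 = 5.000.
In absolute terms T_C = 278.95 K and T_H = 304.95 K, so ΔT = 26.00 K.
COP_Carnot = T_C/ΔT = 278.95/26.00 = 10.73.
η_II = COP_actual/COP_Carnot = 5.000/10.73 = 0.4660.

0.47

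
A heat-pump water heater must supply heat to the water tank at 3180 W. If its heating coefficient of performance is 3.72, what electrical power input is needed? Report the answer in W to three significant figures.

855 W

Ẇ = Q̇_H/COP_HP = 3180/3.72 = 854.8 W.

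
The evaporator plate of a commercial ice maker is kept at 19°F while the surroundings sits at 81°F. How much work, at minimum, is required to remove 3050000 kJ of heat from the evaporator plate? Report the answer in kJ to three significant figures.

395000 kJ

In absolute terms T_C = 265.93 K and T_H = 300.37 K, so ΔT = 34.44 K.
The reversible limit is COP_R = T_C/ΔT = 7.720, so W_min = Q_C/COP = Q_C·ΔT/T_C.
W_min = 3050000 × 34.44/265.93 = 395100 kJ.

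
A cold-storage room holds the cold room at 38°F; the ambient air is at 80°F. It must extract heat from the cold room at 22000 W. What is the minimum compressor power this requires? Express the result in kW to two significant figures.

1.9 kW

In absolute terms T_C = 276.48 K and T_H = 299.82 K, so ΔT = 23.33 K.
COP_Carnot = T_C/ΔT = 276.48/23.33 = 11.85.
Ẇ_min = Q̇/COP_Carnot = 22000/11.85 = 1857 W = 1.857 kW.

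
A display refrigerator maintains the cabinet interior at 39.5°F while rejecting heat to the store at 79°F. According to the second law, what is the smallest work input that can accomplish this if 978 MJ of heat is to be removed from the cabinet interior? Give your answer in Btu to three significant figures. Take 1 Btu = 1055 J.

73400 Btu

In absolute terms T_C = 277.32 K and T_H = 299.26 K, so ΔT = 21.94 K.
The reversible limit is COP_R = T_C/ΔT = 12.64, so W_min = Q_C/COP = Q_C·ΔT/T_C.
W_min = 978.0 × 21.94/277.32 = 77.39 MJ = 73360 Btu.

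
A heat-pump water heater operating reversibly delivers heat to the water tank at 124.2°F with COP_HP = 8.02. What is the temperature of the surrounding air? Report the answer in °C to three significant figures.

COP_HP = T_H/(T_H − T_C) gives T_H − T_C = T_H/COP.
With T_H = 324.37 K, T_C = 324.37 × (1 − 1/8.02) = 283.93 K.
Converting, 283.93 K = 10.78°C.

10.8 °C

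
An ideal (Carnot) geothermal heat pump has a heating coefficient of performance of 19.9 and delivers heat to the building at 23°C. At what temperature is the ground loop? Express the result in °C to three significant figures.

8.12 °C

COP_HP = T_H/(T_H − T_C) gives T_H − T_C = T_H/COP.
With T_H = 296.15 K, T_C = 296.15 × (1 − 1/19.9) = 281.27 K.
Converting, 281.27 K = 8.12°C.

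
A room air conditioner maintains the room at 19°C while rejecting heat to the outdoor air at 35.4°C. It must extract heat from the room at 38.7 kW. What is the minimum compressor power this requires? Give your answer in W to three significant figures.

In absolute terms T_C = 292.15 K and T_H = 308.55 K, so ΔT = 16.40 K.
COP_Carnot = T_C/ΔT = 292.15/16.40 = 17.81.
Ẇ_min = Q̇/COP_Carnot = 38.70/17.81 = 2.172 kW = 2172 W.

2170 W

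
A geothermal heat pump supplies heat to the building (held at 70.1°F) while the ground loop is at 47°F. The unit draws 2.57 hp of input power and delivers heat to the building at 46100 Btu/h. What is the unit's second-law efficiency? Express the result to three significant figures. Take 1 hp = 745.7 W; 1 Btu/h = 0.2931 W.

Converting, Q̇_H = 46100 Btu/h = 18.12 hp, so COP_actual = Q̇_H/Ẇ = 18.12/2.570 = 7.050.
In absolute terms T_C = 281.48 K and T_H = 294.32 K, so ΔT = 12.83 K.
COP_Carnot = T_H/ΔT = 294.32/12.83 = 22.93.
η_II = COP_actual/COP_Carnot = 7.050/22.93 = 0.3074.

0.307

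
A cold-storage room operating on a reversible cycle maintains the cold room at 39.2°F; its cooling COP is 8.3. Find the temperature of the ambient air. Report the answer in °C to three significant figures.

37.4 °C

COP_R = T_C/(T_H − T_C) gives T_H − T_C = T_C/COP.
With T_C = 277.15 K, T_H = 277.15 × (1 + 1/8.3) = 310.54 K.
Converting, 310.54 K = 37.39°C.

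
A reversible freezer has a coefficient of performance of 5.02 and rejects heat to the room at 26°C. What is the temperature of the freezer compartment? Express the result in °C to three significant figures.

-23.7 °C

For a Carnot refrigerator COP_R = T_C/(T_H − T_C), so T_C = COP·T_H/(1 + COP).
With T_H = 299.15 K, T_C = 5.02 × 299.15/6.020 = 249.46 K.
Converting, 249.46 K = -23.69°C.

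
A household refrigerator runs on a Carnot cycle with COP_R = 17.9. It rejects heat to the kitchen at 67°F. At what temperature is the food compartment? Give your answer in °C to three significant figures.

For a Carnot refrigerator COP_R = T_C/(T_H − T_C), so T_C = COP·T_H/(1 + COP).
With T_H = 292.59 K, T_C = 17.9 × 292.59/18.90 = 277.11 K.
Converting, 277.11 K = 3.96°C.

3.96 °C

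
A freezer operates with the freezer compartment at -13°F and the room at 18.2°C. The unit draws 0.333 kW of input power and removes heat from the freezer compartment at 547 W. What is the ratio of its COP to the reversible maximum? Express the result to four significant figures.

0.2860

Converting, Q̇_C = 547.0 W = 0.5470 kW, so COP_actual = Q̇_C/Ẇ = 0.5470/0.3330 = 1.643.
In absolute terms T_C = 248.15 K and T_H = 291.35 K, so ΔT = 43.20 K.
COP_Carnot = T_C/ΔT = 248.15/43.20 = 5.744.
η_II = COP_actual/COP_Carnot = 1.643/5.744 = 0.2860.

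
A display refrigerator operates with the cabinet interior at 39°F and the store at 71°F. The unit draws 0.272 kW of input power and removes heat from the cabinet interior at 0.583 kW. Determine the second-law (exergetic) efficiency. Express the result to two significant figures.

0.14

COP_actual = Q̇_C/Ẇ = 0.5830/0.2720 = 2.143.
In absolute terms T_C = 277.04 K and T_H = 294.82 K, so ΔT = 17.78 K.
COP_Carnot = T_C/ΔT = 277.04/17.78 = 15.58.
η_II = COP_actual/COP_Carnot = 2.143/15.58 = 0.1375.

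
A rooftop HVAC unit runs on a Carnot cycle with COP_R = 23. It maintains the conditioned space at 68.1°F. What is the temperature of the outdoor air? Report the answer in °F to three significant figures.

91.0 °F

COP_R = T_C/(T_H − T_C) gives T_H − T_C = T_C/COP.
With T_C = 293.21 K, T_H = 293.21 × (1 + 1/23) = 305.95 K.
Converting, 305.95 K = 91.05°F.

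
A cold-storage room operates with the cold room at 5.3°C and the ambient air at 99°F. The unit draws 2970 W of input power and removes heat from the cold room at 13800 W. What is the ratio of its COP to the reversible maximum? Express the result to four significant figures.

0.5327

COP_actual = Q̇_C/Ẇ = 13800/2970 = 4.646.
In absolute terms T_C = 278.45 K and T_H = 310.37 K, so ΔT = 31.92 K.
COP_Carnot = T_C/ΔT = 278.45/31.92 = 8.723.
η_II = COP_actual/COP_Carnot = 4.646/8.723 = 0.5327.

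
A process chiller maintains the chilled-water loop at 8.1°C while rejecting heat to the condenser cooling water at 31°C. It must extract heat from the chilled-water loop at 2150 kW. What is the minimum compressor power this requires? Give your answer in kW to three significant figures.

175 kW

In absolute terms T_C = 281.25 K and T_H = 304.15 K, so ΔT = 22.90 K.
COP_Carnot = T_C/ΔT = 281.25/22.90 = 12.28.
Ẇ_min = Q̇/COP_Carnot = 2150/12.28 = 175.1 kW.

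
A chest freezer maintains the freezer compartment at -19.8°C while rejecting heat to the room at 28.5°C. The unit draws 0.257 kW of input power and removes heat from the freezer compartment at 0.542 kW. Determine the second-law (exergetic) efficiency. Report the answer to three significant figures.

0.402

COP_actual = Q̇_C/Ẇ = 0.5420/0.2570 = 2.109.
In absolute terms T_C = 253.35 K and T_H = 301.65 K, so ΔT = 48.30 K.
COP_Carnot = T_C/ΔT = 253.35/48.30 = 5.245.
η_II = COP_actual/COP_Carnot = 2.109/5.245 = 0.4021.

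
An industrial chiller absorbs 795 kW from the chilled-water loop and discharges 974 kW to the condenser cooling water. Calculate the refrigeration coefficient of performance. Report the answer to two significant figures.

The first law gives Q̇_H = Q̇_C + Ẇ, so the three rates are Q̇_C = 795.0, Q̇_H = 974.0, Ẇ = 179.0 kW.
COP_R = Q̇_C/Ẇ = 795.0/179.0 = 4.441.

4.4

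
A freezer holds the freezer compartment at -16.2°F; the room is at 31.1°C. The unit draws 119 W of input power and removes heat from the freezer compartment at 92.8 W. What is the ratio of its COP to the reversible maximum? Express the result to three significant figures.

0.183

COP_actual = Q̇_C/Ẇ = 92.80/119.0 = 0.7798.
In absolute terms T_C = 246.37 K and T_H = 304.25 K, so ΔT = 57.88 K.
COP_Carnot = T_C/ΔT = 246.37/57.88 = 4.257.
η_II = COP_actual/COP_Carnot = 0.7798/4.257 = 0.1832.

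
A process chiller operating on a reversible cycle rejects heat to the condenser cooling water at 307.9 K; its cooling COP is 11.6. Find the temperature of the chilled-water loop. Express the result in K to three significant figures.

For a Carnot refrigerator COP_R = T_C/(T_H − T_C), so T_C = COP·T_H/(1 + COP).
With T_H = 307.90 K, T_C = 11.6 × 307.90/12.60 = 283.46 K.

283 K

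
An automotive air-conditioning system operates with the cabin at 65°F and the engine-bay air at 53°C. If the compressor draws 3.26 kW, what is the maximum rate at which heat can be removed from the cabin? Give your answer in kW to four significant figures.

27.41 kW

In absolute terms T_C = 291.48 K and T_H = 326.15 K, so ΔT = 34.67 K.
COP_Carnot = T_C/ΔT = 291.48/34.67 = 8.408.
Q̇_max = COP_Carnot × Ẇ = 8.408 × 3.260 kW = 27.41 kW.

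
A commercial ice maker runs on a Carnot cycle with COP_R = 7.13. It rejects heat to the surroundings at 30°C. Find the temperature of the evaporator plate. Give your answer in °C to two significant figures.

For a Carnot refrigerator COP_R = T_C/(T_H − T_C), so T_C = COP·T_H/(1 + COP).
With T_H = 303.15 K, T_C = 7.13 × 303.15/8.130 = 265.86 K.
Converting, 265.86 K = -7.29°C.

-7.3 °C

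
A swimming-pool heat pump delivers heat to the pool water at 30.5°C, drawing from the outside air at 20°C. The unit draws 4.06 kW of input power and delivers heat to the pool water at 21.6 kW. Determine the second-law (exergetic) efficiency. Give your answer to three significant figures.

0.184

COP_actual = Q̇_H/Ẇ = 21.60/4.060 = 5.320.
In absolute terms T_C = 293.15 K and T_H = 303.65 K, so ΔT = 10.50 K.
COP_Carnot = T_H/ΔT = 303.65/10.50 = 28.92.
η_II = COP_actual/COP_Carnot = 5.320/28.92 = 0.1840.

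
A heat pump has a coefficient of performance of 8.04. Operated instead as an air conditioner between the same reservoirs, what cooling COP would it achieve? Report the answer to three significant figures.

7.04

Since Q_H = Q_C + W for any cycle, COP_R = Q_C/W = Q_H/W − 1.
COP_R = 8.04 − 1 = 7.04.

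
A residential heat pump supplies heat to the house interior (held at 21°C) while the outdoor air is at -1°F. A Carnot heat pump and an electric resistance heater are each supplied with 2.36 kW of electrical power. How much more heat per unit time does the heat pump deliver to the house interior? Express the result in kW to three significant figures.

In absolute terms T_C = 254.82 K and T_H = 294.15 K, so ΔT = 39.33 K.
COP_Carnot = T_H/ΔT = 294.15/39.33 = 7.478.
The heat pump delivers Q̇_H = COP × Ẇ = 17.65 kW; the resistance heater delivers Ẇ = 2.360 kW.
Extra = (COP − 1)·Ẇ = 15.29 kW.

15.3 kW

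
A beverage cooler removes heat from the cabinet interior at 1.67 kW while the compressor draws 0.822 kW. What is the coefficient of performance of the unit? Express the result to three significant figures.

The first law gives Q̇_H = Q̇_C + Ẇ, so the three rates are Q̇_C = 1.670, Q̇_H = 2.492, Ẇ = 0.8220 kW.
COP_R = Q̇_C/Ẇ = 1.670/0.8220 = 2.032.

2.03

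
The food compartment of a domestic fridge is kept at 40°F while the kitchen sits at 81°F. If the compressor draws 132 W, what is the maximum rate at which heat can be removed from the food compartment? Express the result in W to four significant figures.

1609 W

In absolute terms T_C = 277.59 K and T_H = 300.37 K, so ΔT = 22.78 K.
COP_Carnot = T_C/ΔT = 277.59/22.78 = 12.19.
Q̇_max = COP_Carnot × Ẇ = 12.19 × 132.0 W = 1609 W.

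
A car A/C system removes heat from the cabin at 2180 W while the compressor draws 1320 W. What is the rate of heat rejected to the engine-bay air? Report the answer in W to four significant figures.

3500 W

For a cyclic device the first law requires Q̇_H = Q̇_C + Ẇ.
Q̇_H = Q̇_C + Ẇ = 3500 W.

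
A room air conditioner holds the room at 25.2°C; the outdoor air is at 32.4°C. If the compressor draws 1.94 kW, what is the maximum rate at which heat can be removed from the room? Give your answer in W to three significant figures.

In absolute terms T_C = 298.35 K and T_H = 305.55 K, so ΔT = 7.200 K.
COP_Carnot = T_C/ΔT = 298.35/7.200 = 41.44.
Q̇_max = COP_Carnot × Ẇ = 41.44 × 1.940 kW = 80.39 kW = 80390 W.

80400 W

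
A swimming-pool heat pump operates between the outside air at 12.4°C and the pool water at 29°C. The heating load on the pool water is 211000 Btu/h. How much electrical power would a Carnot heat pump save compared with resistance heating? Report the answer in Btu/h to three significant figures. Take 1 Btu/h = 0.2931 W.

199000 Btu/h

In absolute terms T_C = 285.55 K and T_H = 302.15 K, so ΔT = 16.60 K.
COP_Carnot = T_H/ΔT = 302.15/16.60 = 18.20.
Resistance heating needs Ẇ_res = Q̇_H = 211000 Btu/h; the reversible heat pump needs only Ẇ_hp = Q̇_H/COP = 11590 Btu/h.
Saving = 211000 − 11590 = 199400 Btu/h.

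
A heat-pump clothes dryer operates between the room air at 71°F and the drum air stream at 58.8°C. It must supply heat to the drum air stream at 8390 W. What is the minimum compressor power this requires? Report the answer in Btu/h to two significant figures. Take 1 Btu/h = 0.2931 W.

In absolute terms T_C = 294.82 K and T_H = 331.95 K, so ΔT = 37.13 K.
COP_Carnot = T_H/ΔT = 331.95/37.13 = 8.939.
Ẇ_min = Q̇/COP_Carnot = 8390/8.939 = 938.5 W = 3202 Btu/h.

3200 Btu/h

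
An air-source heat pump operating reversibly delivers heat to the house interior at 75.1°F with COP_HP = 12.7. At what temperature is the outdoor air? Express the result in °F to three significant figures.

COP_HP = T_H/(T_H − T_C) gives T_H − T_C = T_H/COP.
With T_H = 297.09 K, T_C = 297.09 × (1 − 1/12.7) = 273.70 K.
Converting, 273.70 K = 32.99°F.

33.0 °F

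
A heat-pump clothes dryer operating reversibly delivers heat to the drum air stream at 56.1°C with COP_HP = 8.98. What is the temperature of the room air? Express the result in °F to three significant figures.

67.0 °F

COP_HP = T_H/(T_H − T_C) gives T_H − T_C = T_H/COP.
With T_H = 329.25 K, T_C = 329.25 × (1 − 1/8.98) = 292.59 K.
Converting, 292.59 K = 66.98°F.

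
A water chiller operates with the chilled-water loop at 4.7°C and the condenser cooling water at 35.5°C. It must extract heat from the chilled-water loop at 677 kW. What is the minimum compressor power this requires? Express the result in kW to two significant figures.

In absolute terms T_C = 277.85 K and T_H = 308.65 K, so ΔT = 30.80 K.
COP_Carnot = T_C/ΔT = 277.85/30.80 = 9.021.
Ẇ_min = Q̇/COP_Carnot = 677.0/9.021 = 75.05 kW.

75 kW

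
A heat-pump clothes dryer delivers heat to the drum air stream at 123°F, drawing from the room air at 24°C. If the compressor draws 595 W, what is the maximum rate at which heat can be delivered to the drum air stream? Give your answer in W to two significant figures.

In absolute terms T_C = 297.15 K and T_H = 323.71 K, so ΔT = 26.56 K.
COP_Carnot = T_H/ΔT = 323.71/26.56 = 12.19.
Q̇_max = COP_Carnot × Ẇ = 12.19 × 595.0 W = 7253 W.

7300 W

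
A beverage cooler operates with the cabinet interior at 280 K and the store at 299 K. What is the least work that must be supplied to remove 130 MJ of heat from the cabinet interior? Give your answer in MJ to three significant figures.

8.82 MJ

The reservoir spacing is ΔT = 299 − 280 = 19.00 K.
The reversible limit is COP_R = T_C/ΔT = 14.74, so W_min = Q_C/COP = Q_C·ΔT/T_C.
W_min = 130.0 × 19.00/280.00 = 8.821 MJ.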